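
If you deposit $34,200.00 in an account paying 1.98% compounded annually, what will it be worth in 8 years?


Formula: FV = P * (1 + r)^n
Substituting: FV = $34,200.00 * (1 + 0.0198)^8
Growth factor: (1.0198)^8 = 1.169823
FV = $34,200.00 * 1.169823 = $40,007.94

$40,007.94


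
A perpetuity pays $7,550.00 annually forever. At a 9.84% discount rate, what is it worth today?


Formula: PV = C / r
Substituting: PV = $7,550.00 / 0.0984
PV = $76,727.64

$76,727.64


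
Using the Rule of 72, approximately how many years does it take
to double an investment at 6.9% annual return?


Formula: Years ≈ 72 / r
Substituting: Years ≈ 72 / 6.9
Years ≈ 10.4

10.4 years


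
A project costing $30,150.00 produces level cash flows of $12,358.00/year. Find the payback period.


Formula: Payback = investment / annual cash flow
Substituting: Payback = $30,150.00 / $12,358.00
Payback = 2.4397 years

2.4397 years


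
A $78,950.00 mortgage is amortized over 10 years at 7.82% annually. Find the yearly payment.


Formula: PMT = PV * r / (1 - (1+r)^(-n))
Denominator: 1 - (1 + 0.0782)^(-10) = 0.529015
Numerator: $78,950.00 * 0.0782 = 6173.89
PMT = 6173.89 / 0.529015 = $11,670.53

$11,670.53


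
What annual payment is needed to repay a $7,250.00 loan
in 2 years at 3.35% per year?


Formula: PMT = PV * r / (1 - (1+r)^(-n))
Denominator: 1 - (1 + 0.0335)^(-2) = 0.063778
Numerator: $7,250.00 * 0.0335 = 242.875
PMT = 242.875 / 0.063778 = $3,808.16

$3,808.16


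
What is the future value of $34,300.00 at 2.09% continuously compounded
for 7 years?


Formula: FV = P * e^(r*t)
Exponent: r*t = 0.0209 * 7 = 0.1463
e^(0.1463) = 1.157543
FV = $34,300.00 * 1.157543 = $39,703.74

$39,703.74


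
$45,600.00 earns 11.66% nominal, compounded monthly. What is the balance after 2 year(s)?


Formula: FV = P * (1 + r/m)^(m*t)
Period rate: r/m = 0.1166 / 12 = 0.009717
Total periods: m*t = 12 * 2 = 24
Growth factor: (1 + 0.009717)^24 = 1.261213
FV = $45,600.00 * 1.261213 = $57,511.33

$57,511.33


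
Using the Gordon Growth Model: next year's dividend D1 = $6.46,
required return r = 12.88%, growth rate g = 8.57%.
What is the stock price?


Formula: P = D1 / (r - g)
Spread: r - g = 0.1288 - 0.0857 = 0.0431
Substituting: P = $6.46 / 0.0431
P = $149.88

$149.88


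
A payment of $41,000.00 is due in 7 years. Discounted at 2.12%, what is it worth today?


Formula: PV = FV / (1 + r)^n
Substituting: PV = $41,000.00 / (1 + 0.0212)^7
Discount factor: (1.0212)^7 = 1.158179
PV = $41,000.00 / 1.158179 = $35,400.40

$35,400.40


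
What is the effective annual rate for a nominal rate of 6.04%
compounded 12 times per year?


Formula: EAR = (1 + r/m)^m - 1
Period rate: r/m = 0.0604 / 12 = 0.005033
Compounding: (1 + 0.005033)^12 = 1.0621
EAR = 1.0621 - 1 = 0.0621

0.0621


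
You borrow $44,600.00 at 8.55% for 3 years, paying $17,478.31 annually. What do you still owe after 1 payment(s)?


Formula: Balance = PV*(1+r)^k - PMT*((1+r)^k - 1)/r
Growth: (1 + 0.0855)^1 = 1.0855
Accumulated factor: ((1+r)^k - 1)/r = 1.0
Balance = $44,600.00 * 1.0855 - $17,478.31 * 1.0
Balance = $30,934.99

$30,934.99


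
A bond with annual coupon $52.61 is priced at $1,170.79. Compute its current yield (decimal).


Formula: Current yield = annual coupon / price
Substituting: CY = $52.61 / $1,170.79
CY = 0.044935

0.044935


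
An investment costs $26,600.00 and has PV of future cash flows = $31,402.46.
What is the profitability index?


Formula: PI = PV(cash flows) / initial investment
Substituting: PI = $31,402.46 / $26,600.00
PI = 1.1805

1.1805


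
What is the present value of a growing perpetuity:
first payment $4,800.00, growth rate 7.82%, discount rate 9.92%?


Formula: PV = C / (r - g)
Spread: r - g = 0.0992 - 0.0782 = 0.021
Substituting: PV = $4,800.00 / 0.021
PV = $228,571.43

$228,571.43


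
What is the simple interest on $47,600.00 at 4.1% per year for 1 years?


Formula: I = P * r * t
Substituting: I = $47,600.00 * 0.041 * 1
Step: I = $47,600.00 * 0.041
I = $1,951.60

$1,951.60


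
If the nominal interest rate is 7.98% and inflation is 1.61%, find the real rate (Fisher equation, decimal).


Formula: (1 + r_real) = (1 + r_nom) / (1 + inflation)
Substituting: (1 + r_real) = 1.0798 / 1.0161
(1 + r_real) = 1.062691
r_real = 1.062691 - 1 = 0.062691

0.062691


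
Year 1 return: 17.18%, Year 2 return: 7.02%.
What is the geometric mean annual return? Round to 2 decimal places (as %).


Formula: Geometric mean = ((1+r1)*(1+r2))^(1/2) - 1
Product: (1 + 0.1718) * (1 + 0.0702) = 1.1718 * 1.0702 = 1.25406
Square root: 1.25406^0.5 = 1.119848
Geometric mean = 1.119848 - 1 = 0.119848
As percentage: 11.98%

11.98%


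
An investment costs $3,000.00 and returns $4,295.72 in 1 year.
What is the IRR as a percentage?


Formula: IRR = C1/C0 - 1
Substituting: IRR = $4,295.72 / $3,000.00 - 1
Ratio: 1.431907 - 1 = 0.431907
IRR = 43.1907%

43.1907%


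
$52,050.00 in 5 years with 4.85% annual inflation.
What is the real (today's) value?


Formula: Real value = nominal / (1 + inflation)^years
Price level: (1 + 0.0485)^5 = 1.267191
Real value = $52,050.00 / 1.267191 = $41,075.09

$41,075.09


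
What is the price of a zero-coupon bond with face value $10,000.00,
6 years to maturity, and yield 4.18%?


Formula: Price = FV / (1 + r)^n
Substituting: Price = $10,000.00 / (1 + 0.0418)^6
Discount factor: (1.0418)^6 = 1.278516
Price = $10,000.00 / 1.278516 = $7,821.57

$7,821.57


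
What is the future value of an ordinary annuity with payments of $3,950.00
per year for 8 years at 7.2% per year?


Formula: FV = PMT * ((1+r)^n - 1) / r
Growth factor: (1 + 0.072)^8 = 1.744047
Numerator: 1.744047 - 1 = 0.744047
FV = $3,950.00 * 0.744047 / 0.072 = $40,819.27

$40,819.27


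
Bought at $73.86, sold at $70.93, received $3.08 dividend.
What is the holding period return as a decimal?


Formula: HPR = (P1 - P0 + D) / P0
Gain: $70.93 - $73.86 + $3.08 = $0.15
HPR = $0.15 / $73.86 = 0.002

0.002


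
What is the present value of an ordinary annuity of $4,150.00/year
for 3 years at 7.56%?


Formula: PV = PMT * (1 - (1+r)^(-n)) / r
Discount factor: (1 + 0.0756)^(-3) = 0.803614
Bracket: 1 - 0.803614 = 0.196386
PV = $4,150.00 * 0.196386 / 0.0756 = $10,780.44

$10,780.44


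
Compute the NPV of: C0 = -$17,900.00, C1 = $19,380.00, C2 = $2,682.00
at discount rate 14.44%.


Formula: NPV = C0 + C1/(1+r) + C2/(1+r)^2
Discount C1: $19,380.00 / (1 + 0.1444) = $16,934.64
Discount C2: $2,682.00 / (1 + 0.1444)^2 = $2,047.87
NPV = -$17,900.00 + $16,934.64 + $2,047.87 = $1,082.51

$1,082.51


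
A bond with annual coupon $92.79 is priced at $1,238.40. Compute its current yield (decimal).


Formula: Current yield = annual coupon / price
Substituting: CY = $92.79 / $1,238.40
CY = 0.074927

0.074927


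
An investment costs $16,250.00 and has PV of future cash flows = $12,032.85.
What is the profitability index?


Formula: PI = PV(cash flows) / initial investment
Substituting: PI = $12,032.85 / $16,250.00
PI = 0.7405

0.7405


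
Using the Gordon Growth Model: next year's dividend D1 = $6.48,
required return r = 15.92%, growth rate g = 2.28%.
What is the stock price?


Formula: P = D1 / (r - g)
Spread: r - g = 0.1592 - 0.0228 = 0.1364
Substituting: P = $6.48 / 0.1364
P = $47.51

$47.51


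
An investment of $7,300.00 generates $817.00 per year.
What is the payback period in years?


Formula: Payback = investment / annual cash flow
Substituting: Payback = $7,300.00 / $817.00
Payback = 8.9351 years

8.9351 years


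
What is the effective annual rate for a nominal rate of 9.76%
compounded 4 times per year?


Formula: EAR = (1 + r/m)^m - 1
Period rate: r/m = 0.0976 / 4 = 0.0244
Compounding: (1 + 0.0244)^4 = 1.101231
EAR = 1.101231 - 1 = 0.101231

0.101231


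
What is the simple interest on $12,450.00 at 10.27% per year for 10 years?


Formula: I = P * r * t
Substituting: I = $12,450.00 * 0.1027 * 10
Step: I = $12,450.00 * 1.027
I = $12,786.15

$12,786.15


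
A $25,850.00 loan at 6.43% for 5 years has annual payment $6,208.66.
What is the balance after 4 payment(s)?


Formula: Balance = PV*(1+r)^k - PMT*((1+r)^k - 1)/r
Growth: (1 + 0.0643)^4 = 1.283087
Accumulated factor: ((1+r)^k - 1)/r = 4.402604
Balance = $25,850.00 * 1.283087 - $6,208.66 * 4.402604
Balance = $5,833.54

$5,833.54


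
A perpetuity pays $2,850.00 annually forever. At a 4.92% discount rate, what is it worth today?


Formula: PV = C / r
Substituting: PV = $2,850.00 / 0.0492
PV = $57,926.83

$57,926.83


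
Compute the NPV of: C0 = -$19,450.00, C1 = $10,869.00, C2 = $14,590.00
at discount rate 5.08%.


Formula: NPV = C0 + C1/(1+r) + C2/(1+r)^2
Discount C1: $10,869.00 / (1 + 0.0508) = $10,343.55
Discount C2: $14,590.00 / (1 + 0.0508)^2 = $13,213.42
NPV = -$19,450.00 + $10,343.55 + $13,213.42 = $4,106.97

$4,106.97


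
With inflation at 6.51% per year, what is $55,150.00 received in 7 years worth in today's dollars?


Formula: Real value = nominal / (1 + inflation)^years
Price level: (1 + 0.0651)^7 = 1.555008
Real value = $55,150.00 / 1.555008 = $35,466.05

$35,466.05


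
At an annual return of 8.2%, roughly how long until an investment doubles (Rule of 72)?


Formula: Years ≈ 72 / r
Substituting: Years ≈ 72 / 8.2
Years ≈ 8.8

8.8 years


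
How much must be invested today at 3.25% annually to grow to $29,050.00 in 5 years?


Formula: PV = FV / (1 + r)^n
Substituting: PV = $29,050.00 / (1 + 0.0325)^5
Discount factor: (1.0325)^5 = 1.173411
PV = $29,050.00 / 1.173411 = $24,756.88

$24,756.88


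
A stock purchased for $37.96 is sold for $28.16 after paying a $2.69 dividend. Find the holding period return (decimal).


Formula: HPR = (P1 - P0 + D) / P0
Gain: $28.16 - $37.96 + $2.69 = -$7.11
HPR = -$7.11 / $37.96 = -0.1873

-0.1873


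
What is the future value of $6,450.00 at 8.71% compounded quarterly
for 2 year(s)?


Formula: FV = P * (1 + r/m)^(m*t)
Period rate: r/m = 0.0871 / 4 = 0.021775
Total periods: m*t = 4 * 2 = 8
Growth factor: (1 + 0.021775)^8 = 1.18807
FV = $6,450.00 * 1.18807 = $7,663.05

$7,663.05


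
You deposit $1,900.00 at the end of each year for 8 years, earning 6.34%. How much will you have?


Formula: FV = PMT * ((1+r)^n - 1) / r
Growth factor: (1 + 0.0634)^8 = 1.635209
Numerator: 1.635209 - 1 = 0.635209
FV = $1,900.00 * 0.635209 / 0.0634 = $19,036.23

$19,036.23


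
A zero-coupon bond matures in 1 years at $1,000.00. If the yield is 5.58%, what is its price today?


Formula: Price = FV / (1 + r)^n
Substituting: Price = $1,000.00 / (1 + 0.0558)^1
Discount factor: (1.0558)^1 = 1.0558
Price = $1,000.00 / 1.0558 = $947.15

$947.15


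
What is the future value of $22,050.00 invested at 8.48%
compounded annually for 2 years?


Formula: FV = P * (1 + r)^n
Substituting: FV = $22,050.00 * (1 + 0.0848)^2
Growth factor: (1.0848)^2 = 1.176791
FV = $22,050.00 * 1.176791 = $25,948.24

$25,948.24


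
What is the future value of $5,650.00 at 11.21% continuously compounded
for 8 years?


Formula: FV = P * e^(r*t)
Exponent: r*t = 0.1121 * 8 = 0.8968
e^(0.8968) = 2.451745
FV = $5,650.00 * 2.451745 = $13,852.36

$13,852.36


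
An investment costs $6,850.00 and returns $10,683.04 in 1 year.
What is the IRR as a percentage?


Formula: IRR = C1/C0 - 1
Substituting: IRR = $10,683.04 / $6,850.00 - 1
Ratio: 1.559568 - 1 = 0.559568
IRR = 55.9568%

55.9568%


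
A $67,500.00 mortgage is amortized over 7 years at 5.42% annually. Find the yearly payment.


Formula: PMT = PV * r / (1 - (1+r)^(-n))
Denominator: 1 - (1 + 0.0542)^(-7) = 0.308903
Numerator: $67,500.00 * 0.0542 = 3658.5
PMT = 3658.5 / 0.308903 = $11,843.52

$11,843.52


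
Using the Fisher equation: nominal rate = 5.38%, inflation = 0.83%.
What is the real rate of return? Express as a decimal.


Formula: (1 + r_real) = (1 + r_nom) / (1 + inflation)
Substituting: (1 + r_real) = 1.0538 / 1.0083
(1 + r_real) = 1.045125
r_real = 1.045125 - 1 = 0.045125

0.045125


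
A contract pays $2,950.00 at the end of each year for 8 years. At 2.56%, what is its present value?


Formula: PV = PMT * (1 - (1+r)^(-n)) / r
Discount factor: (1 + 0.0256)^(-8) = 0.816913
Bracket: 1 - 0.816913 = 0.183087
PV = $2,950.00 * 0.183087 / 0.0256 = $21,097.90

$21,097.90


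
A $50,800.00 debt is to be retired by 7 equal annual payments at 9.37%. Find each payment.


Formula: PMT = PV * r / (1 - (1+r)^(-n))
Denominator: 1 - (1 + 0.0937)^(-7) = 0.465789
Numerator: $50,800.00 * 0.0937 = 4759.96
PMT = 4759.96 / 0.465789 = $10,219.13

$10,219.13


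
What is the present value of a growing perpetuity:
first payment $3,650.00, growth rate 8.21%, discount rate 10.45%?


Formula: PV = C / (r - g)
Spread: r - g = 0.1045 - 0.0821 = 0.0224
Substituting: PV = $3,650.00 / 0.0224
PV = $162,946.43

$162,946.43


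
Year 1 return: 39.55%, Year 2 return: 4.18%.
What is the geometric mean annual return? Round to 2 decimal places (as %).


Formula: Geometric mean = ((1+r1)*(1+r2))^(1/2) - 1
Product: (1 + 0.3955) * (1 + 0.0418) = 1.3955 * 1.0418 = 1.453832
Square root: 1.453832^0.5 = 1.20575
Geometric mean = 1.20575 - 1 = 0.20575
As percentage: 20.57%

20.57%


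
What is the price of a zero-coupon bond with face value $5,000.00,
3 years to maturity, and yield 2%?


Formula: Price = FV / (1 + r)^n
Substituting: Price = $5,000.00 / (1 + 0.02)^3
Discount factor: (1.02)^3 = 1.061208
Price = $5,000.00 / 1.061208 = $4,711.61

$4,711.61


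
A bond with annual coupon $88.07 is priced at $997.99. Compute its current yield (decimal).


Formula: Current yield = annual coupon / price
Substituting: CY = $88.07 / $997.99
CY = 0.088247

0.088247


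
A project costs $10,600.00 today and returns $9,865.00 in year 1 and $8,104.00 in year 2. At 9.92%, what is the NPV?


Formula: NPV = C0 + C1/(1+r) + C2/(1+r)^2
Discount C1: $9,865.00 / (1 + 0.0992) = $8,974.71
Discount C2: $8,104.00 / (1 + 0.0992)^2 = $6,707.27
NPV = -$10,600.00 + $8,974.71 + $6,707.27 = $5,081.98

$5,081.98


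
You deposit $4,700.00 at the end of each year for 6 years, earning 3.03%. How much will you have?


Formula: FV = PMT * ((1+r)^n - 1) / r
Growth factor: (1 + 0.0303)^6 = 1.196141
Numerator: 1.196141 - 1 = 0.196141
FV = $4,700.00 * 0.196141 / 0.0303 = $30,424.44

$30,424.44


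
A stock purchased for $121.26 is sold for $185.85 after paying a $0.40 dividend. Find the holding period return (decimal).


Formula: HPR = (P1 - P0 + D) / P0
Gain: $185.85 - $121.26 + $0.40 = $64.99
HPR = $64.99 / $121.26 = 0.536

0.536


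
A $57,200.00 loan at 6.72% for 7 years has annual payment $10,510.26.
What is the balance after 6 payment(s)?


Formula: Balance = PV*(1+r)^k - PMT*((1+r)^k - 1)/r
Growth: (1 + 0.0672)^6 = 1.477321
Accumulated factor: ((1+r)^k - 1)/r = 7.102992
Balance = $57,200.00 * 1.477321 - $10,510.26 * 7.102992
Balance = $9,848.47

$9,848.47


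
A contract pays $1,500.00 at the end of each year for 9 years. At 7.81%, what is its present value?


Formula: PV = PMT * (1 - (1+r)^(-n)) / r
Discount factor: (1 + 0.0781)^(-9) = 0.50824
Bracket: 1 - 0.50824 = 0.49176
PV = $1,500.00 * 0.49176 / 0.0781 = $9,444.82

$9,444.82


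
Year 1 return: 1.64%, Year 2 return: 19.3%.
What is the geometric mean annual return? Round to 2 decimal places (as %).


Formula: Geometric mean = ((1+r1)*(1+r2))^(1/2) - 1
Product: (1 + 0.0164) * (1 + 0.193) = 1.0164 * 1.193 = 1.212565
Square root: 1.212565^0.5 = 1.101165
Geometric mean = 1.101165 - 1 = 0.101165
As percentage: 10.12%

10.12%


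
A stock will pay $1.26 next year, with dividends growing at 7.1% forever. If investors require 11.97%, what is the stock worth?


Formula: P = D1 / (r - g)
Spread: r - g = 0.1197 - 0.071 = 0.0487
Substituting: P = $1.26 / 0.0487
P = $25.87

$25.87


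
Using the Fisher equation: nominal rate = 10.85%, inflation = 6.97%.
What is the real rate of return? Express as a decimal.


Formula: (1 + r_real) = (1 + r_nom) / (1 + inflation)
Substituting: (1 + r_real) = 1.1085 / 1.0697
(1 + r_real) = 1.036272
r_real = 1.036272 - 1 = 0.036272

0.036272


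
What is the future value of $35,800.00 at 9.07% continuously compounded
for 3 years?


Formula: FV = P * e^(r*t)
Exponent: r*t = 0.0907 * 3 = 0.2721
e^(0.2721) = 1.312718
FV = $35,800.00 * 1.312718 = $46,995.31

$46,995.31


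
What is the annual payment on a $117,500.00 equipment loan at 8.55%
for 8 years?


Formula: PMT = PV * r / (1 - (1+r)^(-n))
Denominator: 1 - (1 + 0.0855)^(-8) = 0.481246
Numerator: $117,500.00 * 0.0855 = 10046.25
PMT = 10046.25 / 0.481246 = $20,875.49

$20,875.49


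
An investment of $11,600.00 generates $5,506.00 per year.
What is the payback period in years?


Formula: Payback = investment / annual cash flow
Substituting: Payback = $11,600.00 / $5,506.00
Payback = 2.1068 years

2.1068 years


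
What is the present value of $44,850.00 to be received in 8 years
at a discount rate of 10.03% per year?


Formula: PV = FV / (1 + r)^n
Substituting: PV = $44,850.00 / (1 + 0.1003)^8
Discount factor: (1.1003)^8 = 2.14827
PV = $44,850.00 / 2.14827 = $20,877.26

$20,877.26


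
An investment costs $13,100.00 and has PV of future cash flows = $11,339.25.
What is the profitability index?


Formula: PI = PV(cash flows) / initial investment
Substituting: PI = $11,339.25 / $13,100.00
PI = 0.8656

0.8656


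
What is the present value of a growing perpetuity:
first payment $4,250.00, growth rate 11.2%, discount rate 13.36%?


Formula: PV = C / (r - g)
Spread: r - g = 0.1336 - 0.112 = 0.0216
Substituting: PV = $4,250.00 / 0.0216
PV = $196,759.26

$196,759.26


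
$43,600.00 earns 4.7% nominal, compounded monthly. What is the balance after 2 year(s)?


Formula: FV = P * (1 + r/m)^(m*t)
Period rate: r/m = 0.047 / 12 = 0.003917
Total periods: m*t = 12 * 2 = 24
Growth factor: (1 + 0.003917)^24 = 1.098358
FV = $43,600.00 * 1.098358 = $47,888.41

$47,888.41


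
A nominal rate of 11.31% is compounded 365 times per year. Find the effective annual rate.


Formula: EAR = (1 + r/m)^m - 1
Period rate: r/m = 0.1131 / 365 = 0.00031
Compounding: (1 + 0.00031)^365 = 1.119724
EAR = 1.119724 - 1 = 0.119724

0.119724


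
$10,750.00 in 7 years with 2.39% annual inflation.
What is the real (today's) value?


Formula: Real value = nominal / (1 + inflation)^years
Price level: (1 + 0.0239)^7 = 1.179785
Real value = $10,750.00 / 1.179785 = $9,111.83

$9,111.83


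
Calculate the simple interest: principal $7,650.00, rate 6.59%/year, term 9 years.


Formula: I = P * r * t
Substituting: I = $7,650.00 * 0.0659 * 9
Step: I = $7,650.00 * 0.5931
I = $4,537.22

$4,537.22


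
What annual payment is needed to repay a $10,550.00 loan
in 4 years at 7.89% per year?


Formula: PMT = PV * r / (1 - (1+r)^(-n))
Denominator: 1 - (1 + 0.0789)^(-4) = 0.261968
Numerator: $10,550.00 * 0.0789 = 832.395
PMT = 832.395 / 0.261968 = $3,177.47

$3,177.47


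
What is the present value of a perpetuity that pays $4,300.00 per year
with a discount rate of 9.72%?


Formula: PV = C / r
Substituting: PV = $4,300.00 / 0.0972
PV = $44,238.68

$44,238.68


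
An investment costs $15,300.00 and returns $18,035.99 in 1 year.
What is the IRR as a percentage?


Formula: IRR = C1/C0 - 1
Substituting: IRR = $18,035.99 / $15,300.00 - 1
Ratio: 1.178823 - 1 = 0.178823
IRR = 17.8823%

17.8823%


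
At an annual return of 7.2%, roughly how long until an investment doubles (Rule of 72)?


Formula: Years ≈ 72 / r
Substituting: Years ≈ 72 / 7.2
Years ≈ 10.0

10.0 years


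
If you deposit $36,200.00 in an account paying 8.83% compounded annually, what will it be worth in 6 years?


Formula: FV = P * (1 + r)^n
Substituting: FV = $36,200.00 * (1 + 0.0883)^6
Growth factor: (1.0883)^6 = 1.661467
FV = $36,200.00 * 1.661467 = $60,145.11

$60,145.11


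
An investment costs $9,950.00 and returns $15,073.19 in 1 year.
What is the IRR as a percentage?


Formula: IRR = C1/C0 - 1
Substituting: IRR = $15,073.19 / $9,950.00 - 1
Ratio: 1.514893 - 1 = 0.514893
IRR = 51.4893%

51.4893%


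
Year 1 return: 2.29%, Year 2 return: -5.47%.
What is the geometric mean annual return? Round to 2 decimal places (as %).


Formula: Geometric mean = ((1+r1)*(1+r2))^(1/2) - 1
Product: (1 + 0.0229) * (1 + -0.0547) = 1.0229 * 0.9453 = 0.966947
Square root: 0.966947^0.5 = 0.983335
Geometric mean = 0.983335 - 1 = -0.016665
As percentage: -1.67%

-1.67%


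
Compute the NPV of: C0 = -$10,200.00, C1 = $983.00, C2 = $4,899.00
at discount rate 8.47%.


Formula: NPV = C0 + C1/(1+r) + C2/(1+r)^2
Discount C1: $983.00 / (1 + 0.0847) = $906.24
Discount C2: $4,899.00 / (1 + 0.0847)^2 = $4,163.78
NPV = -$10,200.00 + $906.24 + $4,163.78 = -$5,129.97

-$5,129.97


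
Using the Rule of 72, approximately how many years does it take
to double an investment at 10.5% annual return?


Formula: Years ≈ 72 / r
Substituting: Years ≈ 72 / 10.5
Years ≈ 6.9

6.9 years


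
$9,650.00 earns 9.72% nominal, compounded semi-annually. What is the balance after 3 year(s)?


Formula: FV = P * (1 + r/m)^(m*t)
Period rate: r/m = 0.0972 / 2 = 0.0486
Total periods: m*t = 2 * 3 = 6
Growth factor: (1 + 0.0486)^6 = 1.329411
FV = $9,650.00 * 1.329411 = $12,828.81

$12,828.81


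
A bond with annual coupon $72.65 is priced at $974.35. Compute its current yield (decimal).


Formula: Current yield = annual coupon / price
Substituting: CY = $72.65 / $974.35
CY = 0.074563

0.074563


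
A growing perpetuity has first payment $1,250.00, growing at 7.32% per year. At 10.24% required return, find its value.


Formula: PV = C / (r - g)
Spread: r - g = 0.1024 - 0.0732 = 0.0292
Substituting: PV = $1,250.00 / 0.0292
PV = $42,808.22

$42,808.22


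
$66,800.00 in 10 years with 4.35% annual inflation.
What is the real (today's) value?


Formula: Real value = nominal / (1 + inflation)^years
Price level: (1 + 0.0435)^10 = 1.530821
Real value = $66,800.00 / 1.530821 = $43,636.70

$43,636.70


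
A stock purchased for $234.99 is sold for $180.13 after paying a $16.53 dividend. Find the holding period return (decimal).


Formula: HPR = (P1 - P0 + D) / P0
Gain: $180.13 - $234.99 + $16.53 = -$38.33
HPR = -$38.33 / $234.99 = -0.1631

-0.1631


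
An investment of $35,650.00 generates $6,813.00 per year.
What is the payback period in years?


Formula: Payback = investment / annual cash flow
Substituting: Payback = $35,650.00 / $6,813.00
Payback = 5.2326 years

5.2326 years


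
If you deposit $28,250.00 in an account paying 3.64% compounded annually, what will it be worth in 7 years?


Formula: FV = P * (1 + r)^n
Substituting: FV = $28,250.00 * (1 + 0.0364)^7
Growth factor: (1.0364)^7 = 1.284375
FV = $28,250.00 * 1.284375 = $36,283.59

$36,283.59


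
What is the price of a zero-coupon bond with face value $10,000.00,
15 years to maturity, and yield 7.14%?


Formula: Price = FV / (1 + r)^n
Substituting: Price = $10,000.00 / (1 + 0.0714)^15
Discount factor: (1.0714)^15 = 2.81368
Price = $10,000.00 / 2.81368 = $3,554.07

$3,554.07


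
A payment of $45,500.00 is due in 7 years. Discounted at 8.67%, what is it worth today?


Formula: PV = FV / (1 + r)^n
Substituting: PV = $45,500.00 / (1 + 0.0867)^7
Discount factor: (1.0867)^7 = 1.789648
PV = $45,500.00 / 1.789648 = $25,423.99

$25,423.99


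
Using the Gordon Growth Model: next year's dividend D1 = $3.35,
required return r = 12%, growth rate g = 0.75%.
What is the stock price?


Formula: P = D1 / (r - g)
Spread: r - g = 0.12 - 0.0075 = 0.1125
Substituting: P = $3.35 / 0.1125
P = $29.78

$29.78


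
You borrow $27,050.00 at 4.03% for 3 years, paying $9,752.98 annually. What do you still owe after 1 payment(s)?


Formula: Balance = PV*(1+r)^k - PMT*((1+r)^k - 1)/r
Growth: (1 + 0.0403)^1 = 1.0403
Accumulated factor: ((1+r)^k - 1)/r = 1.0
Balance = $27,050.00 * 1.0403 - $9,752.98 * 1.0
Balance = $18,387.14

$18,387.14


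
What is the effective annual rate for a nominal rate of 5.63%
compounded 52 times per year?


Formula: EAR = (1 + r/m)^m - 1
Period rate: r/m = 0.0563 / 52 = 0.001083
Compounding: (1 + 0.001083)^52 = 1.057883
EAR = 1.057883 - 1 = 0.057883

0.057883


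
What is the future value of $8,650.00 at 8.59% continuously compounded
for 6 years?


Formula: FV = P * e^(r*t)
Exponent: r*t = 0.0859 * 6 = 0.5154
e^(0.5154) = 1.674308
FV = $8,650.00 * 1.674308 = $14,482.76

$14,482.76


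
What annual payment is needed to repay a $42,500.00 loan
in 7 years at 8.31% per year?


Formula: PMT = PV * r / (1 - (1+r)^(-n))
Denominator: 1 - (1 + 0.0831)^(-7) = 0.4281
Numerator: $42,500.00 * 0.0831 = 3531.75
PMT = 3531.75 / 0.4281 = $8,249.83

$8,249.83


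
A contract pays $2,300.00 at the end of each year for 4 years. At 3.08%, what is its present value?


Formula: PV = PMT * (1 - (1+r)^(-n)) / r
Discount factor: (1 + 0.0308)^(-4) = 0.885732
Bracket: 1 - 0.885732 = 0.114268
PV = $2,300.00 * 0.114268 / 0.0308 = $8,533.00

$8,533.00


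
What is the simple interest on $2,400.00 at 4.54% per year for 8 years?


Formula: I = P * r * t
Substituting: I = $2,400.00 * 0.0454 * 8
Step: I = $2,400.00 * 0.3632
I = $871.68

$871.68


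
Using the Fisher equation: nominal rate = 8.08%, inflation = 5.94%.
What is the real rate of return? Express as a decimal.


Formula: (1 + r_real) = (1 + r_nom) / (1 + inflation)
Substituting: (1 + r_real) = 1.0808 / 1.0594
(1 + r_real) = 1.0202
r_real = 1.0202 - 1 = 0.0202

0.0202


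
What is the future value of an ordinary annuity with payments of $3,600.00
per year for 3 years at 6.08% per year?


Formula: FV = PMT * ((1+r)^n - 1) / r
Growth factor: (1 + 0.0608)^3 = 1.193715
Numerator: 1.193715 - 1 = 0.193715
FV = $3,600.00 * 0.193715 / 0.0608 = $11,469.95

$11,469.95


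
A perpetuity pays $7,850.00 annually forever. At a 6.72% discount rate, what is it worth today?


Formula: PV = C / r
Substituting: PV = $7,850.00 / 0.0672
PV = $116,815.48

$116,815.48


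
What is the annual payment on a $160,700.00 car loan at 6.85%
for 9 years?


Formula: PMT = PV * r / (1 - (1+r)^(-n))
Denominator: 1 - (1 + 0.0685)^(-9) = 0.449155
Numerator: $160,700.00 * 0.0685 = 11007.95
PMT = 11007.95 / 0.449155 = $24,508.12

$24,508.12


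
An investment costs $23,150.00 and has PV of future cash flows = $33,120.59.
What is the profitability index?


Formula: PI = PV(cash flows) / initial investment
Substituting: PI = $33,120.59 / $23,150.00
PI = 1.4307

1.4307


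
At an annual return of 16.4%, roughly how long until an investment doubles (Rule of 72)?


Formula: Years ≈ 72 / r
Substituting: Years ≈ 72 / 16.4
Years ≈ 4.4

4.4 years


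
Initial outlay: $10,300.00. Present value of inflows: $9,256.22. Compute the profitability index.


Formula: PI = PV(cash flows) / initial investment
Substituting: PI = $9,256.22 / $10,300.00
PI = 0.8987

0.8987


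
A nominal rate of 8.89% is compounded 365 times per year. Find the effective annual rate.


Formula: EAR = (1 + r/m)^m - 1
Period rate: r/m = 0.0889 / 365 = 0.000244
Compounding: (1 + 0.000244)^365 = 1.09296
EAR = 1.09296 - 1 = 0.09296

0.09296


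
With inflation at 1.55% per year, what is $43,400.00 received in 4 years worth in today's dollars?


Formula: Real value = nominal / (1 + inflation)^years
Price level: (1 + 0.0155)^4 = 1.063456
Real value = $43,400.00 / 1.063456 = $40,810.32

$40,810.32


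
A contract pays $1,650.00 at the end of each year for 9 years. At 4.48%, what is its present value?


Formula: PV = PMT * (1 - (1+r)^(-n)) / r
Discount factor: (1 + 0.0448)^(-9) = 0.674065
Bracket: 1 - 0.674065 = 0.325935
PV = $1,650.00 * 0.325935 / 0.0448 = $12,004.32

$12,004.32


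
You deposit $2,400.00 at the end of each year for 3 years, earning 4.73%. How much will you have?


Formula: FV = PMT * ((1+r)^n - 1) / r
Growth factor: (1 + 0.0473)^3 = 1.148718
Numerator: 1.148718 - 1 = 0.148718
FV = $2,400.00 * 0.148718 / 0.0473 = $7,545.93

$7,545.93


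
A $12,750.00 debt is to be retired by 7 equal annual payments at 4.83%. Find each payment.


Formula: PMT = PV * r / (1 - (1+r)^(-n))
Denominator: 1 - (1 + 0.0483)^(-7) = 0.281212
Numerator: $12,750.00 * 0.0483 = 615.825
PMT = 615.825 / 0.281212 = $2,189.90

$2,189.90


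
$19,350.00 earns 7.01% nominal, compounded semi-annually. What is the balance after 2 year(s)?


Formula: FV = P * (1 + r/m)^(m*t)
Period rate: r/m = 0.0701 / 2 = 0.03505
Total periods: m*t = 2 * 2 = 4
Growth factor: (1 + 0.03505)^4 = 1.147745
FV = $19,350.00 * 1.147745 = $22,208.86

$22,208.86


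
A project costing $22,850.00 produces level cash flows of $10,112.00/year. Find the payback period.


Formula: Payback = investment / annual cash flow
Substituting: Payback = $22,850.00 / $10,112.00
Payback = 2.2597 years

2.2597 years


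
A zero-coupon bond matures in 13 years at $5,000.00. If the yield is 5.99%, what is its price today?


Formula: Price = FV / (1 + r)^n
Substituting: Price = $5,000.00 / (1 + 0.0599)^13
Discount factor: (1.0599)^13 = 2.130314
Price = $5,000.00 / 2.130314 = $2,347.07

$2,347.07


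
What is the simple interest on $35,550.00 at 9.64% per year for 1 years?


Formula: I = P * r * t
Substituting: I = $35,550.00 * 0.0964 * 1
Step: I = $35,550.00 * 0.0964
I = $3,427.02

$3,427.02


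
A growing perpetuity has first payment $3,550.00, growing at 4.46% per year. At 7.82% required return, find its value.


Formula: PV = C / (r - g)
Spread: r - g = 0.0782 - 0.0446 = 0.0336
Substituting: PV = $3,550.00 / 0.0336
PV = $105,654.76

$105,654.76


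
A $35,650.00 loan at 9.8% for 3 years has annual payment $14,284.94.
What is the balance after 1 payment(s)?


Formula: Balance = PV*(1+r)^k - PMT*((1+r)^k - 1)/r
Growth: (1 + 0.098)^1 = 1.098
Accumulated factor: ((1+r)^k - 1)/r = 1.0
Balance = $35,650.00 * 1.098 - $14,284.94 * 1.0
Balance = $24,858.76

$24,858.76


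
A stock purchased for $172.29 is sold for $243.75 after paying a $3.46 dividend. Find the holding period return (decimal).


Formula: HPR = (P1 - P0 + D) / P0
Gain: $243.75 - $172.29 + $3.46 = $74.92
HPR = $74.92 / $172.29 = 0.4348

0.4348


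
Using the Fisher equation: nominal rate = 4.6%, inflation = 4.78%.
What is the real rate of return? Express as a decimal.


Formula: (1 + r_real) = (1 + r_nom) / (1 + inflation)
Substituting: (1 + r_real) = 1.046 / 1.0478
(1 + r_real) = 0.998282
r_real = 0.998282 - 1 = -0.001718

-0.001718


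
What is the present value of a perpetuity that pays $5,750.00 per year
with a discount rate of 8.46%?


Formula: PV = C / r
Substituting: PV = $5,750.00 / 0.0846
PV = $67,966.90

$67,966.90


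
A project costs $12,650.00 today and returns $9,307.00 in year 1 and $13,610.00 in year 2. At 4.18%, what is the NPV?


Formula: NPV = C0 + C1/(1+r) + C2/(1+r)^2
Discount C1: $9,307.00 / (1 + 0.0418) = $8,933.58
Discount C2: $13,610.00 / (1 + 0.0418)^2 = $12,539.77
NPV = -$12,650.00 + $8,933.58 + $12,539.77 = $8,823.34

$8,823.34


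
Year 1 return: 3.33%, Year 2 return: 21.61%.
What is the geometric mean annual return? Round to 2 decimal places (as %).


Formula: Geometric mean = ((1+r1)*(1+r2))^(1/2) - 1
Product: (1 + 0.0333) * (1 + 0.2161) = 1.0333 * 1.2161 = 1.256596
Square root: 1.256596^0.5 = 1.12098
Geometric mean = 1.12098 - 1 = 0.12098
As percentage: 12.10%

12.10%


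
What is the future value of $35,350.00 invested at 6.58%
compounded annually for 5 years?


Formula: FV = P * (1 + r)^n
Substituting: FV = $35,350.00 * (1 + 0.0658)^5
Growth factor: (1.0658)^5 = 1.37524
FV = $35,350.00 * 1.37524 = $48,614.74

$48,614.74


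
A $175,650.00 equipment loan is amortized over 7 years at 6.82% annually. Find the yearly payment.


Formula: PMT = PV * r / (1 - (1+r)^(-n))
Denominator: 1 - (1 + 0.0682)^(-7) = 0.369867
Numerator: $175,650.00 * 0.0682 = 11979.33
PMT = 11979.33 / 0.369867 = $32,388.18

$32,388.18


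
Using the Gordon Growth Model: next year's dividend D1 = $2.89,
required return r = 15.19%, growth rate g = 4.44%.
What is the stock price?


Formula: P = D1 / (r - g)
Spread: r - g = 0.1519 - 0.0444 = 0.1075
Substituting: P = $2.89 / 0.1075
P = $26.88

$26.88


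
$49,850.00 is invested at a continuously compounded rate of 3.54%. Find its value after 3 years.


Formula: FV = P * e^(r*t)
Exponent: r*t = 0.0354 * 3 = 0.1062
e^(0.1062) = 1.112044
FV = $49,850.00 * 1.112044 = $55,435.41

$55,435.41


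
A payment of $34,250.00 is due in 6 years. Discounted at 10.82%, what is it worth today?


Formula: PV = FV / (1 + r)^n
Substituting: PV = $34,250.00 / (1 + 0.1082)^6
Discount factor: (1.1082)^6 = 1.85229
PV = $34,250.00 / 1.85229 = $18,490.63

$18,490.63


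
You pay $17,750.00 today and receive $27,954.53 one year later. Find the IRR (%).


Formula: IRR = C1/C0 - 1
Substituting: IRR = $27,954.53 / $17,750.00 - 1
Ratio: 1.574903 - 1 = 0.574903
IRR = 57.4903%

57.4903%


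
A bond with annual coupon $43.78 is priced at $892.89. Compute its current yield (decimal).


Formula: Current yield = annual coupon / price
Substituting: CY = $43.78 / $892.89
CY = 0.049032

0.049032


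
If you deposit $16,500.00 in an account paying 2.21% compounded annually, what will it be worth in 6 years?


Formula: FV = P * (1 + r)^n
Substituting: FV = $16,500.00 * (1 + 0.0221)^6
Growth factor: (1.0221)^6 = 1.140146
FV = $16,500.00 * 1.140146 = $18,812.40

$18,812.40


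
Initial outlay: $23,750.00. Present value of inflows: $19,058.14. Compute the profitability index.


Formula: PI = PV(cash flows) / initial investment
Substituting: PI = $19,058.14 / $23,750.00
PI = 0.8024

0.8024


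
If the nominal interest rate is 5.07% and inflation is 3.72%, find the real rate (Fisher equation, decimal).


Formula: (1 + r_real) = (1 + r_nom) / (1 + inflation)
Substituting: (1 + r_real) = 1.0507 / 1.0372
(1 + r_real) = 1.013016
r_real = 1.013016 - 1 = 0.013016

0.013016


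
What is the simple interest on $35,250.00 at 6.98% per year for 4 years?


Formula: I = P * r * t
Substituting: I = $35,250.00 * 0.0698 * 4
Step: I = $35,250.00 * 0.2792
I = $9,841.80

$9,841.80


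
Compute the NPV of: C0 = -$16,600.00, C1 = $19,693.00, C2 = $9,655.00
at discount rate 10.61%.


Formula: NPV = C0 + C1/(1+r) + C2/(1+r)^2
Discount C1: $19,693.00 / (1 + 0.1061) = $17,804.00
Discount C2: $9,655.00 / (1 + 0.1061)^2 = $7,891.57
NPV = -$16,600.00 + $17,804.00 + $7,891.57 = $9,095.57

$9,095.57


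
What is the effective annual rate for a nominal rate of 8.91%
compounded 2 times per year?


Formula: EAR = (1 + r/m)^m - 1
Period rate: r/m = 0.0891 / 2 = 0.04455
Compounding: (1 + 0.04455)^2 = 1.091085
EAR = 1.091085 - 1 = 0.091085

0.091085


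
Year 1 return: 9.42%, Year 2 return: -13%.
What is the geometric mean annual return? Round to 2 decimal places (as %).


Formula: Geometric mean = ((1+r1)*(1+r2))^(1/2) - 1
Product: (1 + 0.0942) * (1 + -0.13) = 1.0942 * 0.87 = 0.951954
Square root: 0.951954^0.5 = 0.975681
Geometric mean = 0.975681 - 1 = -0.024319
As percentage: -2.43%

-2.43%


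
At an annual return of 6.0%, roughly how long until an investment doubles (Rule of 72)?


Formula: Years ≈ 72 / r
Substituting: Years ≈ 72 / 6.0
Years ≈ 12.0

12.0 years


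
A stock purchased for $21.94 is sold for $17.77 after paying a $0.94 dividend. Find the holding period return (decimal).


Formula: HPR = (P1 - P0 + D) / P0
Gain: $17.77 - $21.94 + $0.94 = -$3.23
HPR = -$3.23 / $21.94 = -0.1472

-0.1472


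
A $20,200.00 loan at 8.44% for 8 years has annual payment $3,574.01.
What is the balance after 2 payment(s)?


Formula: Balance = PV*(1+r)^k - PMT*((1+r)^k - 1)/r
Growth: (1 + 0.0844)^2 = 1.175923
Accumulated factor: ((1+r)^k - 1)/r = 2.0844
Balance = $20,200.00 * 1.175923 - $3,574.01 * 2.0844
Balance = $16,303.99

$16,303.99


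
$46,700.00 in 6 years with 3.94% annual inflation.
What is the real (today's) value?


Formula: Real value = nominal / (1 + inflation)^years
Price level: (1 + 0.0394)^6 = 1.260945
Real value = $46,700.00 / 1.260945 = $37,035.70

$37,035.70


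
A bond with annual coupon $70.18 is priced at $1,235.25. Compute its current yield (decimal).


Formula: Current yield = annual coupon / price
Substituting: CY = $70.18 / $1,235.25
CY = 0.056814

0.056814


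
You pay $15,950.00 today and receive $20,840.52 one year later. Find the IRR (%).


Formula: IRR = C1/C0 - 1
Substituting: IRR = $20,840.52 / $15,950.00 - 1
Ratio: 1.306616 - 1 = 0.306616
IRR = 30.6616%

30.6616%


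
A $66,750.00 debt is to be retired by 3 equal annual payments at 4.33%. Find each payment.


Formula: PMT = PV * r / (1 - (1+r)^(-n))
Denominator: 1 - (1 + 0.0433)^(-3) = 0.119413
Numerator: $66,750.00 * 0.0433 = 2890.275
PMT = 2890.275 / 0.119413 = $24,204.07

$24,204.07


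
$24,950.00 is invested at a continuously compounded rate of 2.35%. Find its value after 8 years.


Formula: FV = P * e^(r*t)
Exponent: r*t = 0.0235 * 8 = 0.188
e^(0.188) = 1.206834
FV = $24,950.00 * 1.206834 = $30,110.50

$30,110.50


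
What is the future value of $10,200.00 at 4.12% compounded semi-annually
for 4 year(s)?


Formula: FV = P * (1 + r/m)^(m*t)
Period rate: r/m = 0.0412 / 2 = 0.0206
Total periods: m*t = 2 * 4 = 8
Growth factor: (1 + 0.0206)^8 = 1.177184
FV = $10,200.00 * 1.177184 = $12,007.28

$12,007.28


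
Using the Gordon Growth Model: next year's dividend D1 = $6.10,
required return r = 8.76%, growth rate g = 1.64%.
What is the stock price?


Formula: P = D1 / (r - g)
Spread: r - g = 0.0876 - 0.0164 = 0.0712
Substituting: P = $6.10 / 0.0712
P = $85.67

$85.67


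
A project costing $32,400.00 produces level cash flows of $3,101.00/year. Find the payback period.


Formula: Payback = investment / annual cash flow
Substituting: Payback = $32,400.00 / $3,101.00
Payback = 10.4482 years

10.4482 years


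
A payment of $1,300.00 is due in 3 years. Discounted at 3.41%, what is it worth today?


Formula: PV = FV / (1 + r)^n
Substituting: PV = $1,300.00 / (1 + 0.0341)^3
Discount factor: (1.0341)^3 = 1.105828
PV = $1,300.00 / 1.105828 = $1,175.59

$1,175.59


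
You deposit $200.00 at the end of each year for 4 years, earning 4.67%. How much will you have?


Formula: FV = PMT * ((1+r)^n - 1) / r
Growth factor: (1 + 0.0467)^4 = 1.200297
Numerator: 1.200297 - 1 = 0.200297
FV = $200.00 * 0.200297 / 0.0467 = $857.81

$857.81


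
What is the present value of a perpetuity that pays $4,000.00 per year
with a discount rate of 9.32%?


Formula: PV = C / r
Substituting: PV = $4,000.00 / 0.0932
PV = $42,918.45

$42,918.45


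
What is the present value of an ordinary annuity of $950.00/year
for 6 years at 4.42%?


Formula: PV = PMT * (1 - (1+r)^(-n)) / r
Discount factor: (1 + 0.0442)^(-6) = 0.771432
Bracket: 1 - 0.771432 = 0.228568
PV = $950.00 * 0.228568 / 0.0442 = $4,912.65

$4,912.65


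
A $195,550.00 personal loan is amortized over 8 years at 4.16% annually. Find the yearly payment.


Formula: PMT = PV * r / (1 - (1+r)^(-n))
Denominator: 1 - (1 + 0.0416)^(-8) = 0.278241
Numerator: $195,550.00 * 0.0416 = 8134.88
PMT = 8134.88 / 0.278241 = $29,236.82

$29,236.82


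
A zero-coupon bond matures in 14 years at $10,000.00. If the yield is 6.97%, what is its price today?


Formula: Price = FV / (1 + r)^n
Substituting: Price = $10,000.00 / (1 + 0.0697)^14
Discount factor: (1.0697)^14 = 2.568431
Price = $10,000.00 / 2.568431 = $3,893.43

$3,893.43


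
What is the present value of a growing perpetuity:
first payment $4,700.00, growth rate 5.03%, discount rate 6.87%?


Formula: PV = C / (r - g)
Spread: r - g = 0.0687 - 0.0503 = 0.0184
Substituting: PV = $4,700.00 / 0.0184
PV = $255,434.78

$255,434.78


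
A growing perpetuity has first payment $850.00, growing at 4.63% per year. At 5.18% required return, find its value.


Formula: PV = C / (r - g)
Spread: r - g = 0.0518 - 0.0463 = 0.0055
Substituting: PV = $850.00 / 0.0055
PV = $154,545.45

$154,545.45
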